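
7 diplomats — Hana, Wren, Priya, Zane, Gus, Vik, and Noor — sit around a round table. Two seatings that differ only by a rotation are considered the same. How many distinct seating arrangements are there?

Seat Hana anywhere (absorbing the rotational symmetry), then permute the other 6: (6)! = 720.

720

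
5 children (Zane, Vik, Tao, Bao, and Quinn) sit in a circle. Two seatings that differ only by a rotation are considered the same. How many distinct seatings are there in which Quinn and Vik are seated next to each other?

12

Glue Quinn and Vik into a block (2 internal orders). Seating 4 units around a circle gives (3)! arrangements.
So 2 × (3)! = 2 × 6 = 12.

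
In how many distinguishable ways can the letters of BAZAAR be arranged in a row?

120

Letter multiplicities in BAZAAR: A×3, B×1, R×1, Z×1.
The number of distinct arrangements is 6!/(3!) = 720/6 = 120.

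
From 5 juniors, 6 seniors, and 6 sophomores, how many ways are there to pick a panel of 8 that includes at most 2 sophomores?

9075

Split by how many sophomores are chosen (0 through 2).
Sum: C(6,0)·C(11,8) + C(6,1)·C(11,7) + C(6,2)·C(11,6) = 165 + 1980 + 6930 = 9075.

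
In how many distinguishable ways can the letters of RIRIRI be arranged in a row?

RIRIRI has 6 letters with I appearing 3 times and R appearing 3 times.
So there are 6! / (3!·3!) = 20 distinguishable arrangements.

20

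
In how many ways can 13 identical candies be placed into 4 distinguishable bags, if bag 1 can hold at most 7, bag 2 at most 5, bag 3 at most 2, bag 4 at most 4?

45

Ignoring the caps, the number of non-negative solutions to x_1+…+x_4 = 13 is C(16,3) = 560.
Subtract solutions that violate a single cap (substitute x_i' = x_i − (cap_i+1)): x_1 ≥ 8 gives C(8,3) = 56; x_2 ≥ 6 gives C(10,3) = 120; x_3 ≥ 3 gives C(13,3) = 286; x_4 ≥ 5 gives C(11,3) = 165. Together 627.
Add back pairs where two caps are both exceeded: 0 + 10 + 1 + 35 + 10 + 56 = 112.
By inclusion–exclusion the count is 560 − 627 + 112 = 45.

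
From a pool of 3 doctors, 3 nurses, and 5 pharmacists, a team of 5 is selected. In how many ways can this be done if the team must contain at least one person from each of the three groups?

Unrestricted: C(11,5) = 462 ways to pick any 5 of the 11.
Selections missing a whole group: no doctors → C(8,5) = 56; no nurses → C(8,5) = 56; no pharmacists → C(6,5) = 6.
Add back selections omitting two groups (i.e. drawn from a single group): C(3,5) + C(3,5) + C(5,5) = 1.
By inclusion–exclusion: 462 − 118 + 1 = 345.

345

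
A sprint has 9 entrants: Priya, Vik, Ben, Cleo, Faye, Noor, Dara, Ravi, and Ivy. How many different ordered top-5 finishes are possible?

This is an ordered selection of 5 from 9: P(9,5).
That gives 9 × 8 × 7 × 6 × 5 = 15120.

15120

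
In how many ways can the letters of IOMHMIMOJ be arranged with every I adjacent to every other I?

3360

Treat the 2 copies of I as a single block. The multiset to arrange is then {II, H, J, M, M, M, O, O}, 8 items in all.
That gives (8)!/(3!·2!) = 3360 arrangements.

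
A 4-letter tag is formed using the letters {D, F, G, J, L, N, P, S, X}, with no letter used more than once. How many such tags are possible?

This is a permutation of 4 out of 9: P(9,4) = 9!/5!.
9 × 8 × 7 × 6 = 3024.

3024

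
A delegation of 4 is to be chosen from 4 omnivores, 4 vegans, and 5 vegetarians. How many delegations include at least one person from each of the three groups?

Total 4-person selections from all 13: C(13,4) = 715.
Selections missing a whole group: no omnivores → C(9,4) = 126; no vegans → C(9,4) = 126; no vegetarians → C(8,4) = 70.
Add back selections omitting two groups (i.e. drawn from a single group): C(4,4) + C(4,4) + C(5,4) = 7.
By inclusion–exclusion: 715 − 322 + 7 = 400.

400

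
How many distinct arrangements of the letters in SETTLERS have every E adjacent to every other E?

Treat the 2 copies of E as a single block. The multiset to arrange is then {EE, L, R, S, S, T, T}, 7 items in all.
That gives (7)!/(2!·2!) = 1260 arrangements.

1260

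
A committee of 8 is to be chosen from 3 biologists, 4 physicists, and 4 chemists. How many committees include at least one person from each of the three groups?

164

With no constraint there are C(11,8) = 165 possible selections.
Selections missing a whole group: no biologists → C(8,8) = 1; no physicists → C(7,8) = 0; no chemists → C(7,8) = 0.
Add back selections omitting two groups (i.e. drawn from a single group): C(3,8) + C(4,8) + C(4,8) = 0.
By inclusion–exclusion: 165 − 1 + 0 = 164.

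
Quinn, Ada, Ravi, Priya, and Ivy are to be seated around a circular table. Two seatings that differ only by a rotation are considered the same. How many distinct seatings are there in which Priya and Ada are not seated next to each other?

All circular seatings of 5 people number (4)! = 24.
Seatings with Priya beside Ada: treat them as a block with 2 internal orders, giving 2 × (3)! = 12.
Subtracting, 24 − 12 = 12.

12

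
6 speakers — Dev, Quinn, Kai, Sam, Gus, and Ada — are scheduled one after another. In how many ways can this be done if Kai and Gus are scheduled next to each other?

Glue Kai and Gus into one block (2 internal orders), leaving 5 units to arrange in a row.
So the count is 2·(5)! = 240.

240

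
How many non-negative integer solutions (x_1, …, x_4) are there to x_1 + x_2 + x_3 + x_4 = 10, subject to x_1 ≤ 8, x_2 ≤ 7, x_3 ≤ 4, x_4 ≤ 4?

161

By stars and bars, unrestricted non-negative solutions to x_1+…+x_4 = 10 number C(10+3,3) = 286.
Subtract solutions that violate a single cap (substitute x_i' = x_i − (cap_i+1)): x_1 ≥ 9 gives C(4,3) = 4; x_2 ≥ 8 gives C(5,3) = 10; x_3 ≥ 5 gives C(8,3) = 56; x_4 ≥ 5 gives C(8,3) = 56. Together 126.
Add back pairs where two caps are both exceeded: 0 + 0 + 0 + 0 + 0 + 1 = 1.
By inclusion–exclusion the count is 286 − 126 + 1 = 161.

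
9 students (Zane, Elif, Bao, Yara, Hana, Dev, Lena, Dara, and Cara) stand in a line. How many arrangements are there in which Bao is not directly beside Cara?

282240

Of the 9! = 362880 arrangements, those with Bao and Cara adjacent number 2 × 8! = 80640 (treat the pair as a block with 2 internal orders).
So 362880 − 80640 = 282240 arrangements keep them apart.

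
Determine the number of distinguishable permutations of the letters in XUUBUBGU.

Letter multiplicities in XUUBUBGU: B×2, G×1, U×4, X×1.
So there are 8! / (4!·2!) = 840 distinguishable arrangements.

840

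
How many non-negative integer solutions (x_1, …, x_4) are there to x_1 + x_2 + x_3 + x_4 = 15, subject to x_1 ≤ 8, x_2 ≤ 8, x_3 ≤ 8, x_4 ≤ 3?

230

Ignoring the caps, the number of non-negative solutions to x_1+…+x_4 = 15 is C(18,3) = 816.
Subtract solutions that violate a single cap (substitute x_i' = x_i − (cap_i+1)): x_1 ≥ 9 gives C(9,3) = 84; x_2 ≥ 9 gives C(9,3) = 84; x_3 ≥ 9 gives C(9,3) = 84; x_4 ≥ 4 gives C(14,3) = 364. Together 616.
Add back pairs where two caps are both exceeded: 0 + 0 + 10 + 0 + 10 + 10 = 30.
By inclusion–exclusion the count is 816 − 616 + 30 = 230.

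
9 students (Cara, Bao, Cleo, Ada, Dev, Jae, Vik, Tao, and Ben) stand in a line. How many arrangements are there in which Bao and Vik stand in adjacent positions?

80640

Glue Bao and Vik into one block (2 internal orders), leaving 8 units to arrange in a row.
So the count is 2·(8)! = 80640.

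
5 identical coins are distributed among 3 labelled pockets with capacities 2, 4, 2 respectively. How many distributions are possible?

8

By stars and bars, unrestricted non-negative solutions to x_1+…+x_3 = 5 number C(5+2,2) = 21.
Subtract solutions that violate a single cap (substitute x_i' = x_i − (cap_i+1)): x_1 ≥ 3 gives C(4,2) = 6; x_2 ≥ 5 gives C(2,2) = 1; x_3 ≥ 3 gives C(4,2) = 6. Together 13.
No two caps can be exceeded simultaneously, so the pair terms are all 0.
By inclusion–exclusion the count is 21 − 13 + 0 = 8.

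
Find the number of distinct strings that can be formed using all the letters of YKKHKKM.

210

Letter multiplicities in YKKHKKM: H×1, K×4, M×1, Y×1.
So there are 7! / (4!) = 210 distinguishable arrangements.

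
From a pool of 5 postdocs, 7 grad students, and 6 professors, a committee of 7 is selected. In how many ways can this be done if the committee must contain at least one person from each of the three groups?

With no constraint there are C(18,7) = 31824 possible selections.
Subtract selections that omit an entire group: no postdocs → C(13,7) = 1716; no grad students → C(11,7) = 330; no professors → C(12,7) = 792.
Add back selections omitting two groups (i.e. drawn from a single group): C(5,7) + C(7,7) + C(6,7) = 1.
By inclusion–exclusion: 31824 − 2838 + 1 = 28987.

28987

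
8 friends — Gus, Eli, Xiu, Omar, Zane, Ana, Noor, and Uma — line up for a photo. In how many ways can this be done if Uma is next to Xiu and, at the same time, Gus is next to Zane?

Treat {Uma,Xiu} as one block (2 orders) and {Gus,Zane} as another (2 orders).
That leaves 6 units to arrange: 2 × 2 × 6! = 4 × 720 = 2880.

2880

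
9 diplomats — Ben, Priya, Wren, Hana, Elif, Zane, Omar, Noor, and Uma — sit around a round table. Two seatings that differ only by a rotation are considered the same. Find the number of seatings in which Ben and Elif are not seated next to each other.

Without the restriction there are (8)! = 40320 seatings.
Those with Ben next to Elif: fuse the pair into one unit and seat 8 units around a circle — 2·(7)! = 10080.
Subtracting, 40320 − 10080 = 30240.

30240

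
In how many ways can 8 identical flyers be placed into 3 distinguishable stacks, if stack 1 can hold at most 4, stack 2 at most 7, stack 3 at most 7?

33

Ignoring the caps, the number of non-negative solutions to x_1+…+x_3 = 8 is C(10,2) = 45.
Subtract solutions that violate a single cap (substitute x_i' = x_i − (cap_i+1)): x_1 ≥ 5 gives C(5,2) = 10; x_2 ≥ 8 gives C(2,2) = 1; x_3 ≥ 8 gives C(2,2) = 1. Together 12.
No two caps can be exceeded simultaneously, so the pair terms are all 0.
By inclusion–exclusion the count is 45 − 12 + 0 = 33.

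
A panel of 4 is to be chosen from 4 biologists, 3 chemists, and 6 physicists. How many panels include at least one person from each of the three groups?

360

Total 4-person selections from all 13: C(13,4) = 715.
Selections missing a whole group: no biologists → C(9,4) = 126; no chemists → C(10,4) = 210; no physicists → C(7,4) = 35.
Add back selections omitting two groups (i.e. drawn from a single group): C(4,4) + C(3,4) + C(6,4) = 16.
By inclusion–exclusion: 715 − 371 + 16 = 360.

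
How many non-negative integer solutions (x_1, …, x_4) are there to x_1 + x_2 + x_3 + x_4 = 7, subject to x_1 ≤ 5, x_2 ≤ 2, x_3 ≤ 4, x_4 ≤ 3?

Without the upper bounds there are C(10,3) = 120 ways to split 7 among 4 variables.
Subtract solutions that violate a single cap (substitute x_i' = x_i − (cap_i+1)): x_1 ≥ 6 gives C(4,3) = 4; x_2 ≥ 3 gives C(7,3) = 35; x_3 ≥ 5 gives C(5,3) = 10; x_4 ≥ 4 gives C(6,3) = 20. Together 69.
Add back pairs where two caps are both exceeded: 0 + 0 + 0 + 0 + 1 + 0 = 1.
By inclusion–exclusion the count is 120 − 69 + 1 = 52.

52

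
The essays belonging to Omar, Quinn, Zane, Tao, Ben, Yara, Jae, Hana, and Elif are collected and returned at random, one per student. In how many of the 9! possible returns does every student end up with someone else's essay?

This is the derangement count D_9: permutations of 9 items with no fixed point.
By inclusion–exclusion this is Σ_{j=0}^{9} (−1)^j C(9,j)·(9−j)!.
Computing: 362880 − 362880 + 181440 − 60480 + 15120 − 3024 + 504 − 72 + 9 − 1 = 133496.

133496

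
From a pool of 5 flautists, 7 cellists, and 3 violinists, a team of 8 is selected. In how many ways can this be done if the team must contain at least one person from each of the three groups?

With no constraint there are C(15,8) = 6435 possible selections.
Selections missing a whole group: no flautists → C(10,8) = 45; no cellists → C(8,8) = 1; no violinists → C(12,8) = 495.
Add back selections omitting two groups (i.e. drawn from a single group): C(5,8) + C(7,8) + C(3,8) = 0.
By inclusion–exclusion: 6435 − 541 + 0 = 5894.

5894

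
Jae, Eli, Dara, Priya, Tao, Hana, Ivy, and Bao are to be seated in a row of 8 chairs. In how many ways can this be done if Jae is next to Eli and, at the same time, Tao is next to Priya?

2880

Treat {Jae,Eli} as one block (2 orders) and {Tao,Priya} as another (2 orders).
That leaves 6 units to arrange: 2 × 2 × 6! = 4 × 720 = 2880.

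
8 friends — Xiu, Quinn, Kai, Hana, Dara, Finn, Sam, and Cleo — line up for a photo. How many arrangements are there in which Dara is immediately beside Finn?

10080

Glue Dara and Finn into one block (2 internal orders), leaving 7 units to arrange in a row.
So the count is 2·(7)! = 10080.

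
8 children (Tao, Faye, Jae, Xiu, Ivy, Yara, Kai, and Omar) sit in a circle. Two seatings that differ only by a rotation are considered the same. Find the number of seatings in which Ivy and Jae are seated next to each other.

1440

Treat {Ivy, Jae} as one unit (2 internal orders) and seat the resulting 7 units around the table: (6)! circular arrangements.
So 2 × (6)! = 2 × 720 = 1440.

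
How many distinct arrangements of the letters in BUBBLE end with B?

60

Fix B in the last position and arrange the remaining 5 letters.
Those 5 letters have B appearing twice, giving (5)!/(2!) = 60.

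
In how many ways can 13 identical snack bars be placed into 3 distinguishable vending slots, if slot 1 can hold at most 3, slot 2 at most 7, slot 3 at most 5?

Without the upper bounds there are C(15,2) = 105 ways to split 13 among 3 vending slots.
Subtract solutions that violate a single cap (substitute x_i' = x_i − (cap_i+1)): x_1 ≥ 4 gives C(11,2) = 55; x_2 ≥ 8 gives C(7,2) = 21; x_3 ≥ 6 gives C(9,2) = 36. Together 112.
Add back pairs where two caps are both exceeded: 3 + 10 + 0 = 13.
By inclusion–exclusion the count is 105 − 112 + 13 = 6.

6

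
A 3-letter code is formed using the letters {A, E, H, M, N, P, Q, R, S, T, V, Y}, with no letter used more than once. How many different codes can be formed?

1320

Choose and order 3 of the 12 symbols: the first letter has 12 options, the next 11, then 10.
That product is 12 × 11 × 10 = 1320.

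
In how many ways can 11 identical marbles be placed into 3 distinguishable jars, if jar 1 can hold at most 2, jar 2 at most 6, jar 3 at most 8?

15

By stars and bars, unrestricted non-negative solutions to x_1+…+x_3 = 11 number C(11+2,2) = 78.
Subtract solutions that violate a single cap (substitute x_i' = x_i − (cap_i+1)): x_1 ≥ 3 gives C(10,2) = 45; x_2 ≥ 7 gives C(6,2) = 15; x_3 ≥ 9 gives C(4,2) = 6. Together 66.
Add back pairs where two caps are both exceeded: 3 + 0 + 0 = 3.
By inclusion–exclusion the count is 78 − 66 + 3 = 15.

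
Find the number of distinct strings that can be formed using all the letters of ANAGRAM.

The 7 letters of ANAGRAM have repeats: A appearing 3 times.
So there are 7! / (3!) = 840 distinguishable arrangements.

840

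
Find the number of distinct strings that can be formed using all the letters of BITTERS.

BITTERS has 7 letters with T appearing twice.
So there are 7! / (2!) = 2520 distinguishable arrangements.

2520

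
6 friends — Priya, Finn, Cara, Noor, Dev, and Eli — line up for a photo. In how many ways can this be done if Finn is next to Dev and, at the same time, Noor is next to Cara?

Treat {Finn,Dev} as one block (2 orders) and {Noor,Cara} as another (2 orders).
That leaves 4 units to arrange: 2 × 2 × 4! = 4 × 24 = 96.

96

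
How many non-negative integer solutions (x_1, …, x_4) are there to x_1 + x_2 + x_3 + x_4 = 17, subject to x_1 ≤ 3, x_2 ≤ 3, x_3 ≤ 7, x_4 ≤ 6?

Ignoring the caps, the number of non-negative solutions to x_1+…+x_4 = 17 is C(20,3) = 1140.
Subtract solutions that violate a single cap (substitute x_i' = x_i − (cap_i+1)): x_1 ≥ 4 gives C(16,3) = 560; x_2 ≥ 4 gives C(16,3) = 560; x_3 ≥ 8 gives C(12,3) = 220; x_4 ≥ 7 gives C(13,3) = 286. Together 1626.
Add back pairs where two caps are both exceeded: 220 + 56 + 84 + 56 + 84 + 10 = 510.
Subtract triples: 4 + 10 + 0 + 0 = 14.
By inclusion–exclusion the count is 1140 − 1626 + 510 − 14 = 10.

10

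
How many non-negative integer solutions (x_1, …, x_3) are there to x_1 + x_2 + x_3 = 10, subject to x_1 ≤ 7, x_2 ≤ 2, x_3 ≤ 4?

Without the upper bounds there are C(12,2) = 66 ways to split 10 among 3 variables.
Subtract solutions that violate a single cap (substitute x_i' = x_i − (cap_i+1)): x_1 ≥ 8 gives C(4,2) = 6; x_2 ≥ 3 gives C(9,2) = 36; x_3 ≥ 5 gives C(7,2) = 21. Together 63.
Add back pairs where two caps are both exceeded: 0 + 0 + 6 = 6.
By inclusion–exclusion the count is 66 − 63 + 6 = 9.

9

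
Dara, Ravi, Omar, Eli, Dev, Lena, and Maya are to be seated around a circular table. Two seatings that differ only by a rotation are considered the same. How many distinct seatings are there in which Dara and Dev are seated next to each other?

Treat {Dara, Dev} as one unit (2 internal orders) and seat the resulting 6 units around the table: (5)! circular arrangements.
So 2 × (5)! = 2 × 120 = 240.

240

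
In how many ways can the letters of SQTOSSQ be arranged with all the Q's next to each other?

Treat the 2 copies of Q as a single block. The multiset to arrange is then {QQ, O, S, S, S, T}, 6 items in all.
That gives (6)!/(3!) = 120 arrangements.

120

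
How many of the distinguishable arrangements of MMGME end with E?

4

Fix E in the last position and arrange the remaining 4 letters.
Those 4 letters have M appearing 3 times, giving (4)!/(3!) = 4.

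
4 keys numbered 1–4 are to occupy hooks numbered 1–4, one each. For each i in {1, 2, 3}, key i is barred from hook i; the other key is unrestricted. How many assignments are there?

11

Let Aᵢ (for i ∈ {1, 2, 3}) be the placements that put key i in its forbidden hook. Any j of these fix j positions, leaving (4−j)! ways to fill the rest, and there are C(3,j) ways to pick which j.
By inclusion–exclusion, the number of valid placements is Σ_{j=0}^{3} (−1)^j C(3,j)·(4−j)!.
Computing: 24 − 18 + 6 − 1 = 11.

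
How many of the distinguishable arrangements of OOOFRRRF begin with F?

140

With the first slot taken by F, it remains to arrange the other 7 letters (OOORRRF).
Those 7 letters have O appearing 3 times and R appearing 3 times, giving (7)!/(3!·3!) = 140.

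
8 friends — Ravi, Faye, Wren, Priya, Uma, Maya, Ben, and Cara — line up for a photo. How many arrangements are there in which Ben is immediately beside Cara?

10080

Treat {Ben, Cara} as a single unit. There are 7 units to order, and the pair itself can be ordered 2 ways.
That gives 2 × 7! = 2 × 5040 = 10080.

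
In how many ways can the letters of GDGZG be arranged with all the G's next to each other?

Treat the 3 copies of G as a single block. The multiset to arrange is then {GGG, D, Z}, 3 items in all.
All 3 items are distinct, so there are (3)! = 6 arrangements.

6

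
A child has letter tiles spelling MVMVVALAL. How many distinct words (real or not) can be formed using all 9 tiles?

MVMVVALAL has 9 letters with A appearing twice, L appearing twice, M appearing twice, and V appearing 3 times.
So there are 9! / (3!·2!·2!·2!) = 7560 distinguishable arrangements.

7560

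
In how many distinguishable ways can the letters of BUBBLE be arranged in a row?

The 6 letters of BUBBLE have repeats: B appearing 3 times.
The number of distinct arrangements is 6!/(3!) = 720/6 = 120.

120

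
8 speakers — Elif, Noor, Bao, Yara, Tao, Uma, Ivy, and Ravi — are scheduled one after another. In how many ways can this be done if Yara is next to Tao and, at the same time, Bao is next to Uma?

Treat {Yara,Tao} as one block (2 orders) and {Bao,Uma} as another (2 orders).
That leaves 6 units to arrange: 2 × 2 × 6! = 4 × 720 = 2880.

2880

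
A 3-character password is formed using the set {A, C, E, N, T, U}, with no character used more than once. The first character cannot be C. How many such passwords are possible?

100

The first character has 6−1 = 5 choices (anything except C).
The remaining 2 characters are filled from the other 5 symbols without repetition: 5 × 4 = 20.
Total: 5 × 20 = 100.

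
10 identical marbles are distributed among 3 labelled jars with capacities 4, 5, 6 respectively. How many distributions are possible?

Without the upper bounds there are C(12,2) = 66 ways to split 10 among 3 jars.
Subtract solutions that violate a single cap (substitute x_i' = x_i − (cap_i+1)): x_1 ≥ 5 gives C(7,2) = 21; x_2 ≥ 6 gives C(6,2) = 15; x_3 ≥ 7 gives C(5,2) = 10. Together 46.
No two caps can be exceeded simultaneously, so the pair terms are all 0.
By inclusion–exclusion the count is 66 − 46 + 0 = 20.

20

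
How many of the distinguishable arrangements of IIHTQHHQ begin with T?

210

Fix T in the first position and arrange the remaining 7 letters.
Those 7 letters have H appearing 3 times, I appearing twice, and Q appearing twice, giving (7)!/(3!·2!·2!) = 210.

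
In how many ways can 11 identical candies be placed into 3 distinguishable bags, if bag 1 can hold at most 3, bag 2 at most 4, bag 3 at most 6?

Without the upper bounds there are C(13,2) = 78 ways to split 11 among 3 bags.
Subtract solutions that violate a single cap (substitute x_i' = x_i − (cap_i+1)): x_1 ≥ 4 gives C(9,2) = 36; x_2 ≥ 5 gives C(8,2) = 28; x_3 ≥ 7 gives C(6,2) = 15. Together 79.
Add back pairs where two caps are both exceeded: 6 + 1 + 0 = 7.
By inclusion–exclusion the count is 78 − 79 + 7 = 6.

6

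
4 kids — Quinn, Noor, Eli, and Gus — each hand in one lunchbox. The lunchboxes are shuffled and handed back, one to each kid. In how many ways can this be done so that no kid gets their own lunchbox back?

9

This is the derangement count D_4: permutations of 4 items with no fixed point.
By inclusion–exclusion this is Σ_{j=0}^{4} (−1)^j C(4,j)·(4−j)!.
Computing: 24 − 24 + 12 − 4 + 1 = 9.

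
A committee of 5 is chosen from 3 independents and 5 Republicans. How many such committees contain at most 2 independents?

Split by how many independents are chosen (0 through 2).
Sum: C(3,0)·C(5,5) + C(3,1)·C(5,4) + C(3,2)·C(5,3) = 1 + 15 + 30 = 46.

46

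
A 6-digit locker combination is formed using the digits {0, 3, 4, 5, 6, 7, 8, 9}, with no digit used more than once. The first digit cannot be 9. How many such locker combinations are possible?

17640

The first digit has 8−1 = 7 choices (anything except 9).
The remaining 5 digits are filled from the other 7 symbols without repetition: 7 × 6 × 5 × 4 × 3 = 2520.
Total: 7 × 2520 = 17640.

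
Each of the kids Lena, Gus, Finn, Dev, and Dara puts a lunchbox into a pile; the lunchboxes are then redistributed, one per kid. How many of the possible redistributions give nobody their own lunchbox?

Let Aᵢ be the assignments in which kid i gets their own lunchbox. We want the size of the complement of A₁∪…∪A_5.
By inclusion–exclusion this is Σ_{j=0}^{5} (−1)^j C(5,j)·(5−j)!.
Computing: 120 − 120 + 60 − 20 + 5 − 1 = 44.

44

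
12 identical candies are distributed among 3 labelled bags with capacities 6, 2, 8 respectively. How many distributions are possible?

12

Without the upper bounds there are C(14,2) = 91 ways to split 12 among 3 bags.
Subtract solutions that violate a single cap (substitute x_i' = x_i − (cap_i+1)): x_1 ≥ 7 gives C(7,2) = 21; x_2 ≥ 3 gives C(11,2) = 55; x_3 ≥ 9 gives C(5,2) = 10. Together 86.
Add back pairs where two caps are both exceeded: 6 + 0 + 1 = 7.
By inclusion–exclusion the count is 91 − 86 + 7 = 12.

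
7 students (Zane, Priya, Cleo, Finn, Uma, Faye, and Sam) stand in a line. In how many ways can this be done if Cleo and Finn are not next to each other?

Of the 7! = 5040 arrangements, those with Cleo and Finn adjacent number 2 × 6! = 1440 (treat the pair as a block with 2 internal orders).
So 5040 − 1440 = 3600 arrangements keep them apart.

3600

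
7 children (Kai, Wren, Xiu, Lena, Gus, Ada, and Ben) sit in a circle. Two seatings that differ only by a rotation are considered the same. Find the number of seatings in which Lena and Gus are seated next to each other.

Glue Lena and Gus into a block (2 internal orders). Seating 6 units around a circle gives (5)! arrangements.
So 2 × (5)! = 2 × 120 = 240.

240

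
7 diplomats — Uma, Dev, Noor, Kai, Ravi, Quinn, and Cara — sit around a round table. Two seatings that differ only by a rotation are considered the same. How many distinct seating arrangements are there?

720

Fix one person's seat to break rotational symmetry; the remaining 6 people can be arranged in (6)! = 720 ways.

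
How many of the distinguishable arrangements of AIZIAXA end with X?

60

Fix X in the last position and arrange the remaining 6 letters.
Those 6 letters have A appearing 3 times and I appearing twice, giving (6)!/(3!·2!) = 60.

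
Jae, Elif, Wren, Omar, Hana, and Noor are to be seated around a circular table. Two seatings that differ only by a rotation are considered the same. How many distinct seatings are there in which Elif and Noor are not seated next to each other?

Without the restriction there are (5)! = 120 seatings.
Those with Elif next to Noor: fuse the pair into one unit and seat 5 units around a circle — 2·(4)! = 48.
Subtracting, 120 − 48 = 72.

72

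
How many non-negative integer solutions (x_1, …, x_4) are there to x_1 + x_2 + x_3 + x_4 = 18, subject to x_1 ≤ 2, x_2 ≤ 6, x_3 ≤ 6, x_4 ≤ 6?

10

By stars and bars, unrestricted non-negative solutions to x_1+…+x_4 = 18 number C(18+3,3) = 1330.
Subtract solutions that violate a single cap (substitute x_i' = x_i − (cap_i+1)): x_1 ≥ 3 gives C(18,3) = 816; x_2 ≥ 7 gives C(14,3) = 364; x_3 ≥ 7 gives C(14,3) = 364; x_4 ≥ 7 gives C(14,3) = 364. Together 1908.
Add back pairs where two caps are both exceeded: 165 + 165 + 165 + 35 + 35 + 35 = 600.
Subtract triples: 4 + 4 + 4 + 0 = 12.
By inclusion–exclusion the count is 1330 − 1908 + 600 − 12 = 10.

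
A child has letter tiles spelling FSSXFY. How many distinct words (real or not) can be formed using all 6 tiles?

Letter multiplicities in FSSXFY: F×2, S×2, X×1, Y×1.
Dividing 6! = 720 by 2!·2! = 4 for the repeated letters gives 180.

180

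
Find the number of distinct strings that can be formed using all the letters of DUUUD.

10

DUUUD has 5 letters with D appearing twice and U appearing 3 times.
The number of distinct arrangements is 5!/(3!·2!) = 120/12 = 10.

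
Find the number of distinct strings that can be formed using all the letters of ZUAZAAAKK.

3780

Letter multiplicities in ZUAZAAAKK: A×4, K×2, U×1, Z×2.
The number of distinct arrangements is 9!/(4!·2!·2!) = 362880/96 = 3780.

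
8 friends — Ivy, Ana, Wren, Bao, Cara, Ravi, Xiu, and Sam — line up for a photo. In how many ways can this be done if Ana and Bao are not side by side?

Of the 8! = 40320 arrangements, those with Ana and Bao adjacent number 2 × 7! = 10080 (treat the pair as a block with 2 internal orders).
So 40320 − 10080 = 30240 arrangements keep them apart.

30240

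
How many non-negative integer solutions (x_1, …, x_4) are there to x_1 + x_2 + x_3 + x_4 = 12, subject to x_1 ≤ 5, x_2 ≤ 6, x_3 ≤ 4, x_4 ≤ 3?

Ignoring the caps, the number of non-negative solutions to x_1+…+x_4 = 12 is C(15,3) = 455.
Subtract solutions that violate a single cap (substitute x_i' = x_i − (cap_i+1)): x_1 ≥ 6 gives C(9,3) = 84; x_2 ≥ 7 gives C(8,3) = 56; x_3 ≥ 5 gives C(10,3) = 120; x_4 ≥ 4 gives C(11,3) = 165. Together 425.
Add back pairs where two caps are both exceeded: 0 + 4 + 10 + 1 + 4 + 20 = 39.
By inclusion–exclusion the count is 455 − 425 + 39 = 69.

69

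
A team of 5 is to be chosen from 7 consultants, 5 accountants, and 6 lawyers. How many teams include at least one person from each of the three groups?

Total 5-person selections from all 18: C(18,5) = 8568.
Selections missing a whole group: no consultants → C(11,5) = 462; no accountants → C(13,5) = 1287; no lawyers → C(12,5) = 792.
Add back selections omitting two groups (i.e. drawn from a single group): C(7,5) + C(5,5) + C(6,5) = 28.
By inclusion–exclusion: 8568 − 2541 + 28 = 6055.

6055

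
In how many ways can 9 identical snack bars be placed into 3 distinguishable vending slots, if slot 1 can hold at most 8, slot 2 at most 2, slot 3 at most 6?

Ignoring the caps, the number of non-negative solutions to x_1+…+x_3 = 9 is C(11,2) = 55.
Subtract solutions that violate a single cap (substitute x_i' = x_i − (cap_i+1)): x_1 ≥ 9 gives C(2,2) = 1; x_2 ≥ 3 gives C(8,2) = 28; x_3 ≥ 7 gives C(4,2) = 6. Together 35.
No two caps can be exceeded simultaneously, so the pair terms are all 0.
By inclusion–exclusion the count is 55 − 35 + 0 = 20.

20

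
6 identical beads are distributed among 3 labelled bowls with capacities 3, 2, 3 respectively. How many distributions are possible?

Ignoring the caps, the number of non-negative solutions to x_1+…+x_3 = 6 is C(8,2) = 28.
Subtract solutions that violate a single cap (substitute x_i' = x_i − (cap_i+1)): x_1 ≥ 4 gives C(4,2) = 6; x_2 ≥ 3 gives C(5,2) = 10; x_3 ≥ 4 gives C(4,2) = 6. Together 22.
No two caps can be exceeded simultaneously, so the pair terms are all 0.
By inclusion–exclusion the count is 28 − 22 + 0 = 6.

6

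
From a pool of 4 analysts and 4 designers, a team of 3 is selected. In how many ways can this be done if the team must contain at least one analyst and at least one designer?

48

With no constraint there are C(8,3) = 56 possible selections.
Selections missing a whole group: no analysts → C(4,3) = 4; no designers → C(4,3) = 4.
Both groups omitted at once is impossible, so 56 − 8 = 48.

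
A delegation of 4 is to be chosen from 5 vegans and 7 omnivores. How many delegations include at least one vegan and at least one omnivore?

With no constraint there are C(12,4) = 495 possible selections.
Selections missing a whole group: no vegans → C(7,4) = 35; no omnivores → C(5,4) = 5.
Both groups omitted at once is impossible, so 495 − 40 = 455.

455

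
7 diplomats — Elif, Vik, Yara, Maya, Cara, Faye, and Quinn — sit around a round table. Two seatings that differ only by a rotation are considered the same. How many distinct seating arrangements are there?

720

Fix one person's seat to break rotational symmetry; the remaining 6 people can be arranged in (6)! = 720 ways.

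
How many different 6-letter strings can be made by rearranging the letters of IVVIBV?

Letter multiplicities in IVVIBV: B×1, I×2, V×3.
So there are 6! / (3!·2!) = 60 distinguishable arrangements.

60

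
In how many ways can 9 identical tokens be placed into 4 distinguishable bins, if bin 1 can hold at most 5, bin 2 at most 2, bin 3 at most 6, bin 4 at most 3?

Ignoring the caps, the number of non-negative solutions to x_1+…+x_4 = 9 is C(12,3) = 220.
Subtract solutions that violate a single cap (substitute x_i' = x_i − (cap_i+1)): x_1 ≥ 6 gives C(6,3) = 20; x_2 ≥ 3 gives C(9,3) = 84; x_3 ≥ 7 gives C(5,3) = 10; x_4 ≥ 4 gives C(8,3) = 56. Together 170.
Add back pairs where two caps are both exceeded: 1 + 0 + 0 + 0 + 10 + 0 = 11.
By inclusion–exclusion the count is 220 − 170 + 11 = 61.

61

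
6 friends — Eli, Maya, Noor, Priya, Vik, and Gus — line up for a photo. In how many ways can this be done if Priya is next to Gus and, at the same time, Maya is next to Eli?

Treat {Priya,Gus} as one block (2 orders) and {Maya,Eli} as another (2 orders).
That leaves 4 units to arrange: 2 × 2 × 4! = 4 × 24 = 96.

96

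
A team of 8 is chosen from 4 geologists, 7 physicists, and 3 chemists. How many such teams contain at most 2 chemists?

Split by how many chemists are chosen (0 through 2).
Sum: C(3,0)·C(11,8) + C(3,1)·C(11,7) + C(3,2)·C(11,6) = 165 + 990 + 1386 = 2541.

2541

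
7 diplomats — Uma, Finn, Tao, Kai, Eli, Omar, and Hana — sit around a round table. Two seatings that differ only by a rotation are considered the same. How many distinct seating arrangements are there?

720

Seat Uma anywhere (absorbing the rotational symmetry), then permute the other 6: (6)! = 720.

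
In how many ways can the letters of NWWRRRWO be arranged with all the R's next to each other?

Treat the 3 copies of R as a single block. The multiset to arrange is then {RRR, N, O, W, W, W}, 6 items in all.
That gives (6)!/(3!) = 120 arrangements.

120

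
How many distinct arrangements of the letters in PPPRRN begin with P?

With the first slot taken by P, it remains to arrange the other 5 letters (PPRRN).
Those 5 letters have P appearing twice and R appearing twice, giving (5)!/(2!·2!) = 30.

30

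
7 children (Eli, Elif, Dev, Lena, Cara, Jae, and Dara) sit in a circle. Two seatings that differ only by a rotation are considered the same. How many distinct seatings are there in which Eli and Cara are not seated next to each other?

Without the restriction there are (6)! = 720 seatings.
Those with Eli next to Cara: fuse the pair into one unit and seat 6 units around a circle — 2·(5)! = 240.
Subtracting, 720 − 240 = 480.

480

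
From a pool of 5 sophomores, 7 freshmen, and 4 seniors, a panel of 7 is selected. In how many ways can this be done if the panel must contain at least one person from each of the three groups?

10283

With no constraint there are C(16,7) = 11440 possible selections.
Subtract selections that omit an entire group: no sophomores → C(11,7) = 330; no freshmen → C(9,7) = 36; no seniors → C(12,7) = 792.
Add back selections omitting two groups (i.e. drawn from a single group): C(5,7) + C(7,7) + C(4,7) = 1.
By inclusion–exclusion: 11440 − 1158 + 1 = 10283.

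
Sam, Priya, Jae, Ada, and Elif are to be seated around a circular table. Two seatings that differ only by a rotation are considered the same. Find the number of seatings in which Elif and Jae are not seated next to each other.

All circular seatings of 5 people number (4)! = 24.
Seatings with Elif beside Jae: treat them as a block with 2 internal orders, giving 2 × (3)! = 12.
Subtracting, 24 − 12 = 12.

12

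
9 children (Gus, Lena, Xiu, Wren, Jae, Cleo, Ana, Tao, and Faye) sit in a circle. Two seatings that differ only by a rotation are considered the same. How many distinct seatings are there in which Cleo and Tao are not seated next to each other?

30240

Without the restriction there are (8)! = 40320 seatings.
Seatings with Cleo beside Tao: treat them as a block with 2 internal orders, giving 2 × (7)! = 10080.
Subtracting, 40320 − 10080 = 30240.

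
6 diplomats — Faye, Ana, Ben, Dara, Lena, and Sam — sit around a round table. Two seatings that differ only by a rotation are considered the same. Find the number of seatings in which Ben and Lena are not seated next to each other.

Without the restriction there are (5)! = 120 seatings.
Those with Ben next to Lena: fuse the pair into one unit and seat 5 units around a circle — 2·(4)! = 48.
Subtracting, 120 − 48 = 72.

72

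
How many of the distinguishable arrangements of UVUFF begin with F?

12

Fix F in the first position and arrange the remaining 4 letters.
Those 4 letters have U appearing twice, giving (4)!/(2!) = 12.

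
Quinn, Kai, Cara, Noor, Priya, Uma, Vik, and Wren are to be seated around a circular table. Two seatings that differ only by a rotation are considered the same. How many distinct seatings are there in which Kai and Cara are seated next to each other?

Glue Kai and Cara into a block (2 internal orders). Seating 7 units around a circle gives (6)! arrangements.
So 2 × (6)! = 2 × 720 = 1440.

1440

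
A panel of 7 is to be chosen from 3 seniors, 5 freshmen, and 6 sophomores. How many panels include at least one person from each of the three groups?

3058

Total 7-person selections from all 14: C(14,7) = 3432.
Selections missing a whole group: no seniors → C(11,7) = 330; no freshmen → C(9,7) = 36; no sophomores → C(8,7) = 8.
Add back selections omitting two groups (i.e. drawn from a single group): C(3,7) + C(5,7) + C(6,7) = 0.
By inclusion–exclusion: 3432 − 374 + 0 = 3058.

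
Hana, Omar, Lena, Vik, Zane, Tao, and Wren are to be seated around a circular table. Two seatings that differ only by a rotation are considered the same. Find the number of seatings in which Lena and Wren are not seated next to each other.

All circular seatings of 7 people number (6)! = 720.
Seatings with Lena beside Wren: treat them as a block with 2 internal orders, giving 2 × (5)! = 240.
Subtracting, 720 − 240 = 480.

480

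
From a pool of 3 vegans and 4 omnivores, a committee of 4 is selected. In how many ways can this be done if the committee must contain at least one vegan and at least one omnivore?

With no constraint there are C(7,4) = 35 possible selections.
Selections missing a whole group: no vegans → C(4,4) = 1; no omnivores → C(3,4) = 0.
Both groups omitted at once is impossible, so 35 − 1 = 34.

34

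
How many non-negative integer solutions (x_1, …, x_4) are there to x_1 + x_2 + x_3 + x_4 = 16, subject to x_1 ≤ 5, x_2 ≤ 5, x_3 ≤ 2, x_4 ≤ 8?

Ignoring the caps, the number of non-negative solutions to x_1+…+x_4 = 16 is C(19,3) = 969.
Subtract solutions that violate a single cap (substitute x_i' = x_i − (cap_i+1)): x_1 ≥ 6 gives C(13,3) = 286; x_2 ≥ 6 gives C(13,3) = 286; x_3 ≥ 3 gives C(16,3) = 560; x_4 ≥ 9 gives C(10,3) = 120. Together 1252.
Add back pairs where two caps are both exceeded: 35 + 120 + 4 + 120 + 4 + 35 = 318.
Subtract triples: 4 + 0 + 0 + 0 = 4.
By inclusion–exclusion the count is 969 − 1252 + 318 − 4 = 31.

31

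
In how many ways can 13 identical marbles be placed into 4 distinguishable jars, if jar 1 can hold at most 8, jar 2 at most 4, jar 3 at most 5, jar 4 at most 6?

171

By stars and bars, unrestricted non-negative solutions to x_1+…+x_4 = 13 number C(13+3,3) = 560.
Subtract solutions that violate a single cap (substitute x_i' = x_i − (cap_i+1)): x_1 ≥ 9 gives C(7,3) = 35; x_2 ≥ 5 gives C(11,3) = 165; x_3 ≥ 6 gives C(10,3) = 120; x_4 ≥ 7 gives C(9,3) = 84. Together 404.
Add back pairs where two caps are both exceeded: 0 + 0 + 0 + 10 + 4 + 1 = 15.
By inclusion–exclusion the count is 560 − 404 + 15 = 171.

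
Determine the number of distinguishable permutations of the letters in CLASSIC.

1260

Letter multiplicities in CLASSIC: A×1, C×2, I×1, L×1, S×2.
So there are 7! / (2!·2!) = 1260 distinguishable arrangements.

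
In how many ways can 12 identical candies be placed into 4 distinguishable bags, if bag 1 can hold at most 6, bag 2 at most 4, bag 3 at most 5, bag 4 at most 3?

Ignoring the caps, the number of non-negative solutions to x_1+…+x_4 = 12 is C(15,3) = 455.
Subtract solutions that violate a single cap (substitute x_i' = x_i − (cap_i+1)): x_1 ≥ 7 gives C(8,3) = 56; x_2 ≥ 5 gives C(10,3) = 120; x_3 ≥ 6 gives C(9,3) = 84; x_4 ≥ 4 gives C(11,3) = 165. Together 425.
Add back pairs where two caps are both exceeded: 1 + 0 + 4 + 4 + 20 + 10 = 39.
By inclusion–exclusion the count is 455 − 425 + 39 = 69.

69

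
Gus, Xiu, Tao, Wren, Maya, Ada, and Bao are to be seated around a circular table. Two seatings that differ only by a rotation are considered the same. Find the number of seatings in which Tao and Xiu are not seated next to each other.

All circular seatings of 7 people number (6)! = 720.
Those with Tao next to Xiu: fuse the pair into one unit and seat 6 units around a circle — 2·(5)! = 240.
Subtracting, 720 − 240 = 480.

480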